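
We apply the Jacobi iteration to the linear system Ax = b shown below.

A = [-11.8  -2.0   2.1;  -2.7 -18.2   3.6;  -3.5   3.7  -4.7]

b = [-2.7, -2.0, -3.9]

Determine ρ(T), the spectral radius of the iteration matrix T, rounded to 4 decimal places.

0.2545

Diagonal D = diag(-11.8, -18.2, -4.7); L, U strict lower/upper.
Jacobi T = -D⁻¹(L+U): T[0,2] = -(2.1)/(-11.8) = +0.1780; T[0,0] = 0.
  T[0,:] = [+0.0000  -0.1695  +0.1780]
  T[1,:] = [-0.1484  +0.0000  +0.1978]
  T[2,:] = [-0.7447  +0.7872  +0.0000]
|λ(T)| sorted: 0.2545, 0.1282, 0.1282.
ρ = 0.2545; 0.2545 < 1, so it converges for any x₀.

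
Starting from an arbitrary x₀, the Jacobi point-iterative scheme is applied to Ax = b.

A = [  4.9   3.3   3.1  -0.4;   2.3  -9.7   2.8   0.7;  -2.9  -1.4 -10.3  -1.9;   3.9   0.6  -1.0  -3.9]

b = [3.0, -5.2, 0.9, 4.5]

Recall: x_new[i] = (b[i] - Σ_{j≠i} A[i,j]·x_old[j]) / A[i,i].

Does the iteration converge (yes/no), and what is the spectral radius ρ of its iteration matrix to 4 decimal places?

yes, ρ = 0.6715

Diagonal D = diag(4.9, -9.7, -10.3, -3.9); L, U strict lower/upper.
Jacobi: T = -D⁻¹(L+U), T[3,2] = -(-1)/(-3.9) = -0.2564; T[3,3] = 0.
  T[0,:] = [+0.0000  -0.6735  -0.6327  +0.0816]
  T[1,:] = [+0.2371  +0.0000  +0.2887  +0.0722]
  T[2,:] = [-0.2816  -0.1359  +0.0000  -0.1845]
  T[3,:] = [+1.0000  +0.1538  -0.2564  +0.0000]
|roots of det(T-λI)|: 0.6715, 0.4681, 0.4681, 0.3483.
spectral radius ρ = 0.6715; 0.6715 < 1 ⇒ converges.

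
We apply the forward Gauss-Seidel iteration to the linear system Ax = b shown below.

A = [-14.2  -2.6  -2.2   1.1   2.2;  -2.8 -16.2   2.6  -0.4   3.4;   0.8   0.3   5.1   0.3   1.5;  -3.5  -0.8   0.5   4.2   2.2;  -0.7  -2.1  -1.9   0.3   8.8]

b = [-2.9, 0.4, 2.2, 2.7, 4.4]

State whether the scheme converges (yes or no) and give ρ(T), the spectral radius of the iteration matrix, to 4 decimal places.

A = D + L + U where D = diag(-14.2, -16.2, 5.1, 4.2, 8.8).
T_GS = -(D+L)⁻¹U: row 0 first, T[0,1] = -(-2.6)/(-14.2) = -0.1831; later rows by forward substitution.
  T[0,:] = [+0.0000 -0.1831 -0.1549 +0.0775 +0.1549]
  T[1,:] = [+0.0000 +0.0316 +0.1873 -0.0381 +0.1831]
  T[2,:] = [+0.0000 +0.0269 +0.0133 -0.0687 -0.3292]
  T[3,:] = [+0.0000 -0.1498 -0.0950 +0.0655 -0.3206]
  T[4,:] = [+0.0000 +0.0039 +0.0385 -0.0200 -0.0041]
|eigenvalues of T|: 0.2111, 0.1265, 0.1265, 0.0213, 0.0000.
spectral radius ρ = 0.2111; 0.2111 < 1, so it converges for any x₀.

yes, ρ = 0.2111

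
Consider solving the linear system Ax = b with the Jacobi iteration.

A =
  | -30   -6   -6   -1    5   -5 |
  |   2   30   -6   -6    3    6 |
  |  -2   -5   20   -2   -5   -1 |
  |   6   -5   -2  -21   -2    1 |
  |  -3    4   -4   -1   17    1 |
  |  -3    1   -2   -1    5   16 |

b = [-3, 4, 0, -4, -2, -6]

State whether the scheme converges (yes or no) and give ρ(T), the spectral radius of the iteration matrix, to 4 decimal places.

yes, ρ = 0.5052

A = D + L + U where D = diag(-30, 30, 20, -21, 17, 16).
T_J = -D⁻¹(L+U): T[1,3] = -(-6)/(30) = +0.2000; T[1,1] = 0.
  T[0,:] = [+0.0000 -0.2000 -0.2000 -0.0333 +0.1667 -0.1667]
  T[1,:] = [-0.0667 +0.0000 +0.2000 +0.2000 -0.1000 -0.2000]
  T[2,:] = [+0.1000 +0.2500 +0.0000 +0.1000 +0.2500 +0.0500]
  T[3,:] = [+0.2857 -0.2381 -0.0952 +0.0000 -0.0952 +0.0476]
  T[4,:] = [+0.1765 -0.2353 +0.2353 +0.0588 +0.0000 -0.0588]
  T[5,:] = [+0.1875 -0.0625 +0.1250 +0.0625 -0.3125 +0.0000]
|eigenvalues of T|: 0.5052, 0.3071, 0.3071, 0.2243, 0.1616, 0.1616.
spectral radius ρ = 0.5052; 0.5052 < 1, so it converges for any x₀.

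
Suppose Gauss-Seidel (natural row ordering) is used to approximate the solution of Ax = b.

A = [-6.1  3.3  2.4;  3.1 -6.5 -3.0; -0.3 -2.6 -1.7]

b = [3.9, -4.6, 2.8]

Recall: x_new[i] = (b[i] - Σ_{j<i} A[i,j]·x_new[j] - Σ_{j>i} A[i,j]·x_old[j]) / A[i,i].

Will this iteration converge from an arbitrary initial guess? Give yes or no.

yes

Diagonal D = diag(-6.1, -6.5, -1.7); L, U strict lower/upper.
GS T = -(D+L)⁻¹U: row 0 first, T[0,1] = -(3.3)/(-6.1) = +0.5410; later rows by forward substitution.
  T[0,:] = [+0.0000, +0.5410, +0.3934]
  T[1,:] = [+0.0000, +0.2580, -0.2739]
  T[2,:] = [+0.0000, -0.4901, +0.3495]
|λ(T)| sorted: 0.6730, 0.0655, 0.0000.
spectral radius ρ = 0.6730; 0.6730 < 1 ⇒ converges.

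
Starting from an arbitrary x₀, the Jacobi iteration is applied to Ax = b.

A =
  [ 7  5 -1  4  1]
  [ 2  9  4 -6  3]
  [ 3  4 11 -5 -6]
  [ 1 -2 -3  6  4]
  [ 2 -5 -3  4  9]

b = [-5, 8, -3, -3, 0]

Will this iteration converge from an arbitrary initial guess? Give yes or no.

Diagonal D = diag(7, 9, 11, 6, 9); L, U strict lower/upper.
T_J = -D⁻¹(L+U): T[3,0] = -(1)/(6) = -0.1667; T[3,3] = 0.
  T[0,:] = [+0.0000  -0.7143  +0.1429  -0.5714  -0.1429]
  T[1,:] = [-0.2222  +0.0000  -0.4444  +0.6667  -0.3333]
  T[2,:] = [-0.2727  -0.3636  +0.0000  +0.4545  +0.5455]
  T[3,:] = [-0.1667  +0.3333  +0.5000  +0.0000  -0.6667]
  T[4,:] = [-0.2222  +0.5556  +0.3333  -0.4444  +0.0000]
|λ(T)| sorted: 1.2424, 0.7203, 0.7203, 0.6003, 0.4629.
spectral radius ρ = 1.2424; 1.2424 > 1: divergent.

no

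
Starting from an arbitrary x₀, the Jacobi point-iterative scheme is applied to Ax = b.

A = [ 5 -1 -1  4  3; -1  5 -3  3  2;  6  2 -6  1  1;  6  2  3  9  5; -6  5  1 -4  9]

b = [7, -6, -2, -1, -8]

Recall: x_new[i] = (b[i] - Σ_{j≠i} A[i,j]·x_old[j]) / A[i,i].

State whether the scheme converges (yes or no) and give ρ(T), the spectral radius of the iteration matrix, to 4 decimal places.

no, ρ = 1.2611

Write A = D+L+U with D = diag(5, 5, -6, 9, 9).
Jacobi T = -D⁻¹(L+U): T[3,1] = -(2)/(9) = -0.2222; T[3,3] = 0.
  T[0,:] = [+0.0000  +0.2000  +0.2000  -0.8000  -0.6000]
  T[1,:] = [+0.2000  +0.0000  +0.6000  -0.6000  -0.4000]
  T[2,:] = [+1.0000  +0.3333  +0.0000  +0.1667  +0.1667]
  T[3,:] = [-0.6667  -0.2222  -0.3333  +0.0000  -0.5556]
  T[4,:] = [+0.6667  -0.5556  -0.1111  +0.4444  +0.0000]
|λ(T)| sorted: 1.2611, 0.8422, 0.8422, 0.7406, 0.1641.
ρ(T) = max|λ| = 1.2611; 1.2611 > 1, so it fails to converge.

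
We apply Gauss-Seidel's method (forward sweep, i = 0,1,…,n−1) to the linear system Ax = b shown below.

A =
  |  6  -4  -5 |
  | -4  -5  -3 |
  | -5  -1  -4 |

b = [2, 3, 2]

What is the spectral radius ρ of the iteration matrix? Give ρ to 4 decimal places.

Let D = diag(6, -5, -4); L, U the strict triangles.
Gauss-Seidel: T = -(D+L)⁻¹U, row 0 first, T[0,2] = -(-5)/(6) = +0.8333; later rows by forward substitution.
  T[0,:] = [+0.0000  +0.6667  +0.8333]
  T[1,:] = [+0.0000  -0.5333  -1.2667]
  T[2,:] = [+0.0000  -0.7000  -0.7250]
eigenvalue magnitudes: 1.5757, 0.3173, 0.0000.
ρ = 1.5757; 1.5757 > 1, so it fails to converge.

1.5757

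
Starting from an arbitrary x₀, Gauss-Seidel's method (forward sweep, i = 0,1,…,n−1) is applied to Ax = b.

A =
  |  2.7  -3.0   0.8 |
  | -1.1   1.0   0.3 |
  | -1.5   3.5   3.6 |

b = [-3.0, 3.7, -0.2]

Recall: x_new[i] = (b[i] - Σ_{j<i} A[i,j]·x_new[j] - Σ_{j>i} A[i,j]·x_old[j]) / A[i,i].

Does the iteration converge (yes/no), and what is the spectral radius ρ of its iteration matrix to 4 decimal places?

no, ρ = 1.6217

Diagonal D = diag(2.7, 1, 3.6); L, U strict lower/upper.
T_GS = -(D+L)⁻¹U: row 0 first, T[0,2] = -(0.8)/(2.7) = -0.2963; later rows by forward substitution.
  T[0,:] = [+0.0000, +1.1111, -0.2963]
  T[1,:] = [+0.0000, +1.2222, -0.6259]
  T[2,:] = [+0.0000, -0.7253, +0.4851]
eigenvalue magnitudes: 1.6217, 0.0856, 0.0000.
ρ = 1.6217; 1.6217 > 1: divergent.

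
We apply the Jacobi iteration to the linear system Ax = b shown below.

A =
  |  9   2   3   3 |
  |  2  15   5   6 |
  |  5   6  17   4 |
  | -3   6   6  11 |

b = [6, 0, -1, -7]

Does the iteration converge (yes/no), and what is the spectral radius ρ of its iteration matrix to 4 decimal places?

Write A = D+L+U with D = diag(9, 15, 17, 11).
Jacobi T = -D⁻¹(L+U): T[3,1] = -(6)/(11) = -0.5455; T[3,3] = 0.
  T[0,:] = [+0.0000, -0.2222, -0.3333, -0.3333]
  T[1,:] = [-0.1333, +0.0000, -0.3333, -0.4000]
  T[2,:] = [-0.2941, -0.3529, +0.0000, -0.2353]
  T[3,:] = [+0.2727, -0.5455, -0.5455, +0.0000]
moduli |λ_i(T)| = 0.8604, 0.4020, 0.4020, 0.1026.
ρ = 0.8604; 0.8604 < 1 ⇒ converges.

yes, ρ = 0.8604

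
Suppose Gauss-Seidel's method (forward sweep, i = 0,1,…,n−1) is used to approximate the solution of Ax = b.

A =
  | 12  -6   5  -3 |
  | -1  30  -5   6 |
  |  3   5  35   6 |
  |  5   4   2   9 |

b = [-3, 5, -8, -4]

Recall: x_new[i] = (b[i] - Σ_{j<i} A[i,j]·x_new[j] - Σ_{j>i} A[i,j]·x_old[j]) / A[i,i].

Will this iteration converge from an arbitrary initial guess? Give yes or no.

Write A = D+L+U with D = diag(12, 30, 35, 9).
GS T = -(D+L)⁻¹U: row 0 first, T[0,1] = -(-6)/(12) = +0.5000; later rows by forward substitution.
  T[0,:] = [+0.0000  +0.5000  -0.4167  +0.2500]
  T[1,:] = [+0.0000  +0.0167  +0.1528  -0.1917]
  T[2,:] = [+0.0000  -0.0452  +0.0139  -0.1655]
  T[3,:] = [+0.0000  -0.2751  +0.1605  -0.0169]
|eigenvalues of T|: 0.2372, 0.1829, 0.1829, 0.0000.
ρ(T) = max|λ| = 0.2372; 0.2372 < 1: convergent.

yes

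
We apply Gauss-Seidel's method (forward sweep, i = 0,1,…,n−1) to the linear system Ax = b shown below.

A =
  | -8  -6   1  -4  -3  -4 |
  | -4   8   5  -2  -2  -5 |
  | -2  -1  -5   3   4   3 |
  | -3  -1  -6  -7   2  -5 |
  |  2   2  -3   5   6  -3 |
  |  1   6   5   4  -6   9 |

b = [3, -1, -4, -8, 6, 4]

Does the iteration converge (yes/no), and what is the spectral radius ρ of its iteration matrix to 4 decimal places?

no, ρ = 1.6156

A = D + L + U where D = diag(-8, 8, -5, -7, 6, 9).
T_GS = -(D+L)⁻¹U: row 0 first, T[0,5] = -(-4)/(-8) = -0.5000; later rows by forward substitution.
  T[0,:] = [+0.0000 -0.7500 +0.1250 -0.5000 -0.3750 -0.5000]
  T[1,:] = [+0.0000 -0.3750 -0.5625 +0.0000 +0.0625 +0.3750]
  T[2,:] = [+0.0000 +0.3750 +0.0625 +0.8000 +0.9375 +0.7250]
  T[3,:] = [+0.0000 +0.0536 -0.0268 -0.4714 -0.3661 -1.1750]
  T[4,:] = [+0.0000 +0.5179 +0.1994 +0.9595 +0.8780 +1.8833]
  T[5,:] = [+0.0000 +0.4464 +0.4712 +0.4603 +0.2272 +1.1806]
|eigenvalues of T|: 1.6156, 0.4727, 0.3522, 0.3522, 0.0471, 0.0000.
spectral radius ρ = 1.6156; 1.6156 > 1: divergent.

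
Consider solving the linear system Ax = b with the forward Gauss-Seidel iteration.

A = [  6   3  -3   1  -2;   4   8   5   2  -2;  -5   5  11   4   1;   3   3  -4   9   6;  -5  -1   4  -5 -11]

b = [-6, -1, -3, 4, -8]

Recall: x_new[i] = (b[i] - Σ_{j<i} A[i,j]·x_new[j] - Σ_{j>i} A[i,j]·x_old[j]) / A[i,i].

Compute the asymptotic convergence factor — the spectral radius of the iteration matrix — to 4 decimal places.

0.8550

Diagonal D = diag(6, 8, 11, 9, -11); L, U strict lower/upper.
T_GS = -(D+L)⁻¹U: row 0 first, T[0,2] = -(-3)/(6) = +0.5000; later rows by forward substitution.
  T[0,:] = [+0.0000, -0.5000, +0.5000, -0.1667, +0.3333]
  T[1,:] = [+0.0000, +0.2500, -0.8750, -0.1667, +0.0833]
  T[2,:] = [+0.0000, -0.3409, +0.6250, -0.3636, +0.0227]
  T[3,:] = [+0.0000, -0.0682, +0.4028, -0.0505, -0.7955]
  T[4,:] = [+0.0000, +0.1116, -0.1035, -0.0184, +0.2107]
eigenvalue magnitudes: 0.8550, 0.4726, 0.2919, 0.2919, 0.0000.
ρ(T) = max|λ| = 0.8550; 0.8550 < 1, so it converges for any x₀.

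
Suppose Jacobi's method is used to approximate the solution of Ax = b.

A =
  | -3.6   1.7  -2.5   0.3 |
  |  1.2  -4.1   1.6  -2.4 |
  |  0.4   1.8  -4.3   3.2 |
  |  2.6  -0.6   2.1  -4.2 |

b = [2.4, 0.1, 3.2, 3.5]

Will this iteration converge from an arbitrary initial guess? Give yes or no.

Diagonal D = diag(-3.6, -4.1, -4.3, -4.2); L, U strict lower/upper.
T_J = -D⁻¹(L+U): T[2,3] = -(3.2)/(-4.3) = +0.7442; T[2,2] = 0.
  T[0,:] = [+0.0000  +0.4722  -0.6944  +0.0833]
  T[1,:] = [+0.2927  +0.0000  +0.3902  -0.5854]
  T[2,:] = [+0.0930  +0.4186  +0.0000  +0.7442]
  T[3,:] = [+0.6190  -0.1429  +0.5000  +0.0000]
|λ(T)| sorted: 1.2033, 0.6683, 0.6683, 0.2777.
spectral radius ρ = 1.2033; 1.2033 > 1, so it fails to converge.

no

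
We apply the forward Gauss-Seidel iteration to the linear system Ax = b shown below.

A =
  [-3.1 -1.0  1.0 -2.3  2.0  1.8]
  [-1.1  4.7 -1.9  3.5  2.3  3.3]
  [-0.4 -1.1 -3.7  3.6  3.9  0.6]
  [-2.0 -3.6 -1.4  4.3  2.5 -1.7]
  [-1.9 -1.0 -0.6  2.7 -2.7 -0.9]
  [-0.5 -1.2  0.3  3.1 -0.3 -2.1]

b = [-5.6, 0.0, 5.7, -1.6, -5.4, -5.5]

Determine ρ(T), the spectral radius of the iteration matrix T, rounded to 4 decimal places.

1.5947

A = D + L + U where D = diag(-3.1, 4.7, -3.7, 4.3, -2.7, -2.1).
Gauss-Seidel: T = -(D+L)⁻¹U, row 0 first, T[0,3] = -(-2.3)/(-3.1) = -0.7419; later rows by forward substitution.
  T[0,:] = [+0.0000  -0.3226  +0.3226  -0.7419  +0.6452  +0.5806]
  T[1,:] = [+0.0000  -0.0755  +0.4798  -0.9183  -0.3384  -0.5662]
  T[2,:] = [+0.0000  +0.0573  -0.1775  +1.3262  +1.0849  +0.2677]
  T[3,:] = [+0.0000  -0.1946  +0.4939  -0.6821  -0.2114  +0.2785]
  T[4,:] = [+0.0000  +0.0476  +0.1287  -0.1146  -0.7812  -0.3132]
  T[5,:] = [+0.0000  -0.1659  +0.3344  -0.0997  -0.0057  +0.6795]
|λ(T)| sorted: 1.5947, 0.9291, 0.6568, 0.2626, 0.0229, 0.0000.
ρ = 1.5947; 1.5947 > 1 ⇒ diverges.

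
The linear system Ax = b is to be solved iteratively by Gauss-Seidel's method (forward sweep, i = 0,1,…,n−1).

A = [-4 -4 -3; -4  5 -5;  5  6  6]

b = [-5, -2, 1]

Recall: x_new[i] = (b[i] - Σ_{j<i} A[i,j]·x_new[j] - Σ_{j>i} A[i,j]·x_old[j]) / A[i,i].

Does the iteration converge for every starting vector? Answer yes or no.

Diagonal D = diag(-4, 5, 6); L, U strict lower/upper.
T_GS = -(D+L)⁻¹U: row 0 first, T[0,1] = -(-4)/(-4) = -1.0000; later rows by forward substitution.
  T[0,:] = [+0.0000, -1.0000, -0.7500]
  T[1,:] = [+0.0000, -0.8000, +0.4000]
  T[2,:] = [+0.0000, +1.6333, +0.2250]
moduli |λ_i(T)| = 1.2446, 0.6696, 0.0000.
ρ(T) = max|λ| = 1.2446; 1.2446 > 1 ⇒ diverges.

no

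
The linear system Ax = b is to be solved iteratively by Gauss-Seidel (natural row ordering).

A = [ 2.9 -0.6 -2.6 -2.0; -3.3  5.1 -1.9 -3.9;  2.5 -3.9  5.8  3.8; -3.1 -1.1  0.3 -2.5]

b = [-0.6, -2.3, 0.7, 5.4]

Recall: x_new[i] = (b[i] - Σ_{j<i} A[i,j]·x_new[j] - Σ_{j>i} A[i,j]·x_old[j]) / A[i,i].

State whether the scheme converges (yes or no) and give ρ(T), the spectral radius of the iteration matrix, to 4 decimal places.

Diagonal D = diag(2.9, 5.1, 5.8, -2.5); L, U strict lower/upper.
T_GS = -(D+L)⁻¹U: row 0 first, T[0,3] = -(-2)/(2.9) = +0.6897; later rows by forward substitution.
  T[0,:] = [+0.0000, +0.2069, +0.8966, +0.6897]
  T[1,:] = [+0.0000, +0.1339, +0.9527, +1.2110]
  T[2,:] = [+0.0000, +0.0008, +0.2541, -0.1382]
  T[3,:] = [+0.0000, -0.3154, -1.5004, -1.4046]
|eigenvalues of T|: 1.2467, 0.3670, 0.1368, 0.0000.
ρ(T) = max|λ| = 1.2467; 1.2467 > 1 ⇒ diverges.

no, ρ = 1.2467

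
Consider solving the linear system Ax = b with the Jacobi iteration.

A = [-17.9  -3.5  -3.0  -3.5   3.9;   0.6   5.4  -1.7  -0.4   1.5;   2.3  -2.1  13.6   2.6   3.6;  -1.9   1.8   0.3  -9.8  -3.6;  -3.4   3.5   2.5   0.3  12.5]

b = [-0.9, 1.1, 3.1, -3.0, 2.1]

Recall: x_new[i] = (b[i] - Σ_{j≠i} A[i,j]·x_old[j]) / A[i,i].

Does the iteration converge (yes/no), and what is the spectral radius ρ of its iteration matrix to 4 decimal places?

Let D = diag(-17.9, 5.4, 13.6, -9.8, 12.5); L, U the strict triangles.
Jacobi T = -D⁻¹(L+U): T[1,0] = -(0.6)/(5.4) = -0.1111; T[1,1] = 0.
  T[0,:] = [+0.0000  -0.1955  -0.1676  -0.1955  +0.2179]
  T[1,:] = [-0.1111  +0.0000  +0.3148  +0.0741  -0.2778]
  T[2,:] = [-0.1691  +0.1544  +0.0000  -0.1912  -0.2647]
  T[3,:] = [-0.1939  +0.1837  +0.0306  +0.0000  -0.3673]
  T[4,:] = [+0.2720  -0.2800  -0.2000  -0.0240  +0.0000]
|eigenvalues of T|: 0.6843, 0.3388, 0.3388, 0.1645, 0.1180.
ρ(T) = max|λ| = 0.6843; 0.6843 < 1 ⇒ converges.

yes, ρ = 0.6843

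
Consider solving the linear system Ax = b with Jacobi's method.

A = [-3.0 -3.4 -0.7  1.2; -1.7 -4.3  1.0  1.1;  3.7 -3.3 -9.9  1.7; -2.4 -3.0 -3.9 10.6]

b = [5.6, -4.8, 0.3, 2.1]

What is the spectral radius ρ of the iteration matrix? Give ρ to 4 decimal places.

0.8507

Let D = diag(-3, -4.3, -9.9, 10.6); L, U the strict triangles.
T_J = -D⁻¹(L+U): T[3,2] = -(-3.9)/(10.6) = +0.3679; T[3,3] = 0.
  T[0,:] = [+0.0000  -1.1333  -0.2333  +0.4000]
  T[1,:] = [-0.3953  +0.0000  +0.2326  +0.2558]
  T[2,:] = [+0.3737  -0.3333  +0.0000  +0.1717]
  T[3,:] = [+0.2264  +0.2830  +0.3679  +0.0000]
|λ(T)| sorted: 0.8507, 0.5576, 0.5576, 0.1016.
ρ(T) = max|λ| = 0.8507; 0.8507 < 1 ⇒ converges.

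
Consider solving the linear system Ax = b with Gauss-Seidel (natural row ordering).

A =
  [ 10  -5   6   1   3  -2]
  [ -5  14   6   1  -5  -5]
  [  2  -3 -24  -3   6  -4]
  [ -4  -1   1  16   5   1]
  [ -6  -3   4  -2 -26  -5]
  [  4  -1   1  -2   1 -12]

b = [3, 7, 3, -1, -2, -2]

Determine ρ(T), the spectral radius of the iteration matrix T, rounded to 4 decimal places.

Diagonal D = diag(10, 14, -24, 16, -26, -12); L, U strict lower/upper.
Gauss-Seidel: T = -(D+L)⁻¹U, row 0 first, T[0,1] = -(-5)/(10) = +0.5000; later rows by forward substitution.
  T[0,:] = [+0.0000 +0.5000 -0.6000 -0.1000 -0.3000 +0.2000]
  T[1,:] = [+0.0000 +0.1786 -0.6429 -0.1071 +0.2500 +0.4286]
  T[2,:] = [+0.0000 +0.0193 +0.0304 -0.1199 +0.1937 -0.2036]
  T[3,:] = [+0.0000 +0.1350 -0.1921 -0.0242 -0.3840 +0.0270]
  T[4,:] = [+0.0000 -0.1434 +0.2321 +0.0188 +0.0997 -0.3213]
  T[5,:] = [+0.0000 +0.1190 -0.0925 -0.0288 -0.0324 -0.0173]
|λ(T)| sorted: 0.5082, 0.1859, 0.1859, 0.1748, 0.1748, 0.0000.
spectral radius ρ = 0.5082; 0.5082 < 1 ⇒ converges.

0.5082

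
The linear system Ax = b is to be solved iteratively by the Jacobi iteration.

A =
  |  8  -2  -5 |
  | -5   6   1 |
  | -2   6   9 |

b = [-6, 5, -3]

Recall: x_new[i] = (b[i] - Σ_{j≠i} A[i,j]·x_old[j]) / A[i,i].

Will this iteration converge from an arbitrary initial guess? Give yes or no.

yes

Split A = D + L + U, D = diag(8, 6, 9).
T_J = -D⁻¹(L+U): T[2,0] = -(-2)/(9) = +0.2222; T[2,2] = 0.
  T[0,:] = [+0.0000  +0.2500  +0.6250]
  T[1,:] = [+0.8333  +0.0000  -0.1667]
  T[2,:] = [+0.2222  -0.6667  +0.0000]
|eigenvalues of T|: 0.9197, 0.6226, 0.6226.
spectral radius ρ = 0.9197; 0.9197 < 1: convergent.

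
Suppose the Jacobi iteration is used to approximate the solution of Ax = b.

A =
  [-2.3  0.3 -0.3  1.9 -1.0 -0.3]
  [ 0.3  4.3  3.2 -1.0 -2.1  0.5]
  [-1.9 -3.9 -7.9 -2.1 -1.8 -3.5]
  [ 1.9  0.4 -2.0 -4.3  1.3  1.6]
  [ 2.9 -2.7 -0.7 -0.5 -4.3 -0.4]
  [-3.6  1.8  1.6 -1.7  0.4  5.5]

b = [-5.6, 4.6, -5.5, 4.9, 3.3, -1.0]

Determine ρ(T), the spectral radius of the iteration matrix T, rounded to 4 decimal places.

1.1712

Split A = D + L + U, D = diag(-2.3, 4.3, -7.9, -4.3, -4.3, 5.5).
Jacobi: T = -D⁻¹(L+U), T[4,3] = -(-0.5)/(-4.3) = -0.1163; T[4,4] = 0.
  T[0,:] = [+0.0000 +0.1304 -0.1304 +0.8261 -0.4348 -0.1304]
  T[1,:] = [-0.0698 +0.0000 -0.7442 +0.2326 +0.4884 -0.1163]
  T[2,:] = [-0.2405 -0.4937 +0.0000 -0.2658 -0.2278 -0.4430]
  T[3,:] = [+0.4419 +0.0930 -0.4651 +0.0000 +0.3023 +0.3721]
  T[4,:] = [+0.6744 -0.6279 -0.1628 -0.1163 +0.0000 -0.0930]
  T[5,:] = [+0.6545 -0.3273 -0.2909 +0.3091 -0.0727 +0.0000]
moduli |λ_i(T)| = 1.1712, 0.7720, 0.7170, 0.7170, 0.1978, 0.0235.
ρ(T) = max|λ| = 1.1712; 1.1712 > 1: divergent.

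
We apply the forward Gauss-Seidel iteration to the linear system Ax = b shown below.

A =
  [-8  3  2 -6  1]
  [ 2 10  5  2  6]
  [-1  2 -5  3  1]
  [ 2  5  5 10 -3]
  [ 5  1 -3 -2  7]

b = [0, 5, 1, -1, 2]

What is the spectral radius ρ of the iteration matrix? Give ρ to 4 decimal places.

Diagonal D = diag(-8, 10, -5, 10, 7); L, U strict lower/upper.
Gauss-Seidel: T = -(D+L)⁻¹U, row 0 first, T[0,4] = -(1)/(-8) = +0.1250; later rows by forward substitution.
  T[0,:] = [+0.0000 +0.3750 +0.2500 -0.7500 +0.1250]
  T[1,:] = [+0.0000 -0.0750 -0.5500 -0.0500 -0.6250]
  T[2,:] = [+0.0000 -0.1050 -0.2700 +0.7300 -0.0750]
  T[3,:] = [+0.0000 +0.0150 +0.3600 -0.1900 +0.6250]
  T[4,:] = [+0.0000 -0.2979 -0.1129 +0.8014 +0.1464]
|eigenvalues of T|: 1.1572, 0.9216, 0.1503, 0.1503, 0.0000.
ρ = 1.1572; 1.1572 > 1 ⇒ diverges.

1.1572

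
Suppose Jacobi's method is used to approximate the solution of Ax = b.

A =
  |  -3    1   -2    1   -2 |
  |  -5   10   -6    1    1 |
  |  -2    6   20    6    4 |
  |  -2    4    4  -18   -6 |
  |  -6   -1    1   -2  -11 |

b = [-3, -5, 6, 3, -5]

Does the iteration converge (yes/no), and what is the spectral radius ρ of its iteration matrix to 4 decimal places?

Diagonal D = diag(-3, 10, 20, -18, -11); L, U strict lower/upper.
T_J = -D⁻¹(L+U): T[1,3] = -(1)/(10) = -0.1000; T[1,1] = 0.
  T[0,:] = [+0.0000 +0.3333 -0.6667 +0.3333 -0.6667]
  T[1,:] = [+0.5000 +0.0000 +0.6000 -0.1000 -0.1000]
  T[2,:] = [+0.1000 -0.3000 +0.0000 -0.3000 -0.2000]
  T[3,:] = [-0.1111 +0.2222 +0.2222 +0.0000 -0.3333]
  T[4,:] = [-0.5455 -0.0909 +0.0909 -0.1818 +0.0000]
|roots of det(T-λI)|: 0.8535, 0.6763, 0.6285, 0.6285, 0.0300.
spectral radius ρ = 0.8535; 0.8535 < 1 ⇒ converges.

yes, ρ = 0.8535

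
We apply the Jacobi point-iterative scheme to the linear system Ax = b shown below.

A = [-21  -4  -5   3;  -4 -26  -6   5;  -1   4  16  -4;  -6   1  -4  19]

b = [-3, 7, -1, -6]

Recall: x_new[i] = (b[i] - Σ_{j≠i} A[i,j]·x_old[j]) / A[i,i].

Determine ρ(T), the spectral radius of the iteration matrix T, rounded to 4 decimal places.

0.5031

A = D + L + U where D = diag(-21, -26, 16, 19).
T_J = -D⁻¹(L+U): T[1,3] = -(5)/(-26) = +0.1923; T[1,1] = 0.
  T[0,:] = [+0.0000 -0.1905 -0.2381 +0.1429]
  T[1,:] = [-0.1538 +0.0000 -0.2308 +0.1923]
  T[2,:] = [+0.0625 -0.2500 +0.0000 +0.2500]
  T[3,:] = [+0.3158 -0.0526 +0.2105 +0.0000]
|roots of det(T-λI)|: 0.5031, 0.1967, 0.1967, 0.1588.
spectral radius ρ = 0.5031; 0.5031 < 1: convergent.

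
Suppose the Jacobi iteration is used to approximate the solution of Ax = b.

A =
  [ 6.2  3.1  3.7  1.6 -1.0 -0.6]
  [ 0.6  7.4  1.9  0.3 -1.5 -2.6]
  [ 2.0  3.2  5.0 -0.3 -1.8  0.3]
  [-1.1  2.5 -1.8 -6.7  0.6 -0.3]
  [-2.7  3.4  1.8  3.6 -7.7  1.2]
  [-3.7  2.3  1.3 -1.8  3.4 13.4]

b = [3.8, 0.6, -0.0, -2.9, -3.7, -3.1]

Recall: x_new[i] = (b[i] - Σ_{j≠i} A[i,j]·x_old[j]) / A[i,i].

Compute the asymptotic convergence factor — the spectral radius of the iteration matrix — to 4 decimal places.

Let D = diag(6.2, 7.4, 5, -6.7, -7.7, 13.4); L, U the strict triangles.
T_J = -D⁻¹(L+U): T[3,5] = -(-0.3)/(-6.7) = -0.0448; T[3,3] = 0.
  T[0,:] = [+0.0000 -0.5000 -0.5968 -0.2581 +0.1613 +0.0968]
  T[1,:] = [-0.0811 +0.0000 -0.2568 -0.0405 +0.2027 +0.3514]
  T[2,:] = [-0.4000 -0.6400 +0.0000 +0.0600 +0.3600 -0.0600]
  T[3,:] = [-0.1642 +0.3731 -0.2687 +0.0000 +0.0896 -0.0448]
  T[4,:] = [-0.3506 +0.4416 +0.2338 +0.4675 +0.0000 +0.1558]
  T[5,:] = [+0.2761 -0.1716 -0.0970 +0.1343 -0.2537 +0.0000]
|roots of det(T-λI)|: 0.8682, 0.5863, 0.5863, 0.3541, 0.3541, 0.0902.
ρ(T) = max|λ| = 0.8682; 0.8682 < 1 ⇒ converges.

0.8682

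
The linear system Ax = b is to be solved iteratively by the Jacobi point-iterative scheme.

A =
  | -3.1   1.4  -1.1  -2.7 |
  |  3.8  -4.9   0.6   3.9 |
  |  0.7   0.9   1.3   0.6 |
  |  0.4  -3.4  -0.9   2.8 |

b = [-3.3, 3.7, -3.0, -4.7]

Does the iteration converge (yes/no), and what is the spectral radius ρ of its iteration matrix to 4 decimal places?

Diagonal D = diag(-3.1, -4.9, 1.3, 2.8); L, U strict lower/upper.
Jacobi T = -D⁻¹(L+U): T[1,2] = -(0.6)/(-4.9) = +0.1224; T[1,1] = 0.
  T[0,:] = [+0.0000 +0.4516 -0.3548 -0.8710]
  T[1,:] = [+0.7755 +0.0000 +0.1224 +0.7959]
  T[2,:] = [-0.5385 -0.6923 +0.0000 -0.4615]
  T[3,:] = [-0.1429 +1.2143 +0.3214 +0.0000]
|roots of det(T-λI)|: 1.4344, 0.7798, 0.3848, 0.3848.
ρ(T) = max|λ| = 1.4344; 1.4344 > 1 ⇒ diverges.

no, ρ = 1.4344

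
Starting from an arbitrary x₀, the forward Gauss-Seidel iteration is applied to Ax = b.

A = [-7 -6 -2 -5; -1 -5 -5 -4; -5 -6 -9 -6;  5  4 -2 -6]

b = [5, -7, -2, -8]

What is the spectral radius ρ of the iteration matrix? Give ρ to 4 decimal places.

1.1867

Split A = D + L + U, D = diag(-7, -5, -9, -6).
T_GS = -(D+L)⁻¹U: row 0 first, T[0,1] = -(-6)/(-7) = -0.8571; later rows by forward substitution.
  T[0,:] = [+0.0000 -0.8571 -0.2857 -0.7143]
  T[1,:] = [+0.0000 +0.1714 -0.9429 -0.6571]
  T[2,:] = [+0.0000 +0.3619 +0.7873 +0.1683]
  T[3,:] = [+0.0000 -0.7206 -1.1291 -1.0894]
|eigenvalues of T|: 1.1867, 0.6335, 0.6335, 0.0000.
spectral radius ρ = 1.1867; 1.1867 > 1 ⇒ diverges.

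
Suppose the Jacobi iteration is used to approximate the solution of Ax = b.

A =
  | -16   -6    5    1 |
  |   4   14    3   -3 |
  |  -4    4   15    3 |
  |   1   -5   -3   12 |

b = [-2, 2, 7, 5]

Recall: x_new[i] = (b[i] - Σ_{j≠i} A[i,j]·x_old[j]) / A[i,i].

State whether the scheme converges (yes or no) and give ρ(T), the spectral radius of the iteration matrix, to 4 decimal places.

Write A = D+L+U with D = diag(-16, 14, 15, 12).
Jacobi: T = -D⁻¹(L+U), T[0,1] = -(-6)/(-16) = -0.3750; T[0,0] = 0.
  T[0,:] = [+0.0000 -0.3750 +0.3125 +0.0625]
  T[1,:] = [-0.2857 +0.0000 -0.2143 +0.2143]
  T[2,:] = [+0.2667 -0.2667 +0.0000 -0.2000]
  T[3,:] = [-0.0833 +0.4167 +0.2500 +0.0000]
|eigenvalues of T|: 0.6181, 0.3918, 0.1467, 0.0796.
spectral radius ρ = 0.6181; 0.6181 < 1: convergent.

yes, ρ = 0.6181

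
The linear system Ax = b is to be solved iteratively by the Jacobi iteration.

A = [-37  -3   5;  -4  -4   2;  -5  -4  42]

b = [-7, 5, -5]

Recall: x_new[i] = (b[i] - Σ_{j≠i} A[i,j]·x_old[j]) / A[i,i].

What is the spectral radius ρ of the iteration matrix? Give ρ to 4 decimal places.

0.4311

Diagonal D = diag(-37, -4, 42); L, U strict lower/upper.
T_J = -D⁻¹(L+U): T[1,0] = -(-4)/(-4) = -1.0000; T[1,1] = 0.
  T[0,:] = [+0.0000, -0.0811, +0.1351]
  T[1,:] = [-1.0000, +0.0000, +0.5000]
  T[2,:] = [+0.1190, +0.0952, +0.0000]
eigenvalue magnitudes: 0.4311, 0.2891, 0.1420.
ρ(T) = max|λ| = 0.4311; 0.4311 < 1: convergent.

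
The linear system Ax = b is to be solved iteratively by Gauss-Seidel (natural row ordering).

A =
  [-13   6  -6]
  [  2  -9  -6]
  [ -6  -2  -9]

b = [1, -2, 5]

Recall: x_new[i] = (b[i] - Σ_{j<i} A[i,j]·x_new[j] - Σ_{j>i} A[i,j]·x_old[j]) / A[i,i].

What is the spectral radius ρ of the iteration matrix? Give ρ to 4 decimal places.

0.8287

Write A = D+L+U with D = diag(-13, -9, -9).
T_GS = -(D+L)⁻¹U: row 0 first, T[0,2] = -(-6)/(-13) = -0.4615; later rows by forward substitution.
  T[0,:] = [+0.0000 +0.4615 -0.4615]
  T[1,:] = [+0.0000 +0.1026 -0.7692]
  T[2,:] = [+0.0000 -0.3305 +0.4786]
moduli |λ_i(T)| = 0.8287, 0.2475, 0.0000.
spectral radius ρ = 0.8287; 0.8287 < 1, so it converges for any x₀.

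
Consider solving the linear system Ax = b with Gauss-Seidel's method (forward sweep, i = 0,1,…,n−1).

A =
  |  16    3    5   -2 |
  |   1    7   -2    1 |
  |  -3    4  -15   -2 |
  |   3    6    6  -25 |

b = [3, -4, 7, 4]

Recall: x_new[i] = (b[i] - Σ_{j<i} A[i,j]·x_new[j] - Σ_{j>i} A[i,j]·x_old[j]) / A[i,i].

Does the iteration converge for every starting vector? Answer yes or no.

yes

Write A = D+L+U with D = diag(16, 7, -15, -25).
T_GS = -(D+L)⁻¹U: row 0 first, T[0,1] = -(3)/(16) = -0.1875; later rows by forward substitution.
  T[0,:] = [+0.0000, -0.1875, -0.3125, +0.1250]
  T[1,:] = [+0.0000, +0.0268, +0.3304, -0.1607]
  T[2,:] = [+0.0000, +0.0446, +0.1506, -0.2012]
  T[3,:] = [+0.0000, -0.0054, +0.0779, -0.0719]
|λ(T)| sorted: 0.1800, 0.0690, 0.0690, 0.0000.
ρ(T) = max|λ| = 0.1800; 0.1800 < 1: convergent.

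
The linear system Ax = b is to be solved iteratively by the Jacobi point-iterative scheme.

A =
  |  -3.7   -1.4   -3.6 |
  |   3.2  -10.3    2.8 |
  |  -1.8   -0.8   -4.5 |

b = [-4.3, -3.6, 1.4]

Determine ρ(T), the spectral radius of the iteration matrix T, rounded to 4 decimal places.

Let D = diag(-3.7, -10.3, -4.5); L, U the strict triangles.
T_J = -D⁻¹(L+U): T[0,1] = -(-1.4)/(-3.7) = -0.3784; T[0,0] = 0.
  T[0,:] = [+0.0000, -0.3784, -0.9730]
  T[1,:] = [+0.3107, +0.0000, +0.2718]
  T[2,:] = [-0.4000, -0.1778, +0.0000]
|eigenvalues of T|: 0.6146, 0.3929, 0.3929.
ρ(T) = max|λ| = 0.6146; 0.6146 < 1, so it converges for any x₀.

0.6146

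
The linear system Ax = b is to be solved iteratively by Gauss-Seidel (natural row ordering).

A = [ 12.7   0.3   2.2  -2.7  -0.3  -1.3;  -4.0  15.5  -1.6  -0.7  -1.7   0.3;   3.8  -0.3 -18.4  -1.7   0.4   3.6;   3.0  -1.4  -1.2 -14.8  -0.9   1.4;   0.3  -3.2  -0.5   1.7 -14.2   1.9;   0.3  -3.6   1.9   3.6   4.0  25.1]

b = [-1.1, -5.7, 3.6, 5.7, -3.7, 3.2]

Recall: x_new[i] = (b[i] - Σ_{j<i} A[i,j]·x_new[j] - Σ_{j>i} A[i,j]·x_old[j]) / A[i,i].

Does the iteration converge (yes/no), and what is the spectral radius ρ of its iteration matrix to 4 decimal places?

Split A = D + L + U, D = diag(12.7, 15.5, -18.4, -14.8, -14.2, 25.1).
T_GS = -(D+L)⁻¹U: row 0 first, T[0,5] = -(-1.3)/(12.7) = +0.1024; later rows by forward substitution.
  T[0,:] = [+0.0000  -0.0236  -0.1732  +0.2126  +0.0236  +0.1024]
  T[1,:] = [+0.0000  -0.0061  +0.0585  +0.1000  +0.1158  +0.0071]
  T[2,:] = [+0.0000  -0.0048  -0.0367  -0.0501  +0.0247  +0.2167]
  T[3,:] = [+0.0000  -0.0038  -0.0377  +0.0377  -0.0690  +0.0971]
  T[4,:] = [+0.0000  +0.0006  -0.0201  -0.0118  -0.0347  +0.1384]
  T[5,:] = [+0.0000  +0.0002  +0.0218  +0.0121  +0.0299  -0.0526]
|λ(T)| sorted: 0.1578, 0.0565, 0.0345, 0.0282, 0.0025, 0.0000.
ρ(T) = max|λ| = 0.1578; 0.1578 < 1 ⇒ converges.

yes, ρ = 0.1578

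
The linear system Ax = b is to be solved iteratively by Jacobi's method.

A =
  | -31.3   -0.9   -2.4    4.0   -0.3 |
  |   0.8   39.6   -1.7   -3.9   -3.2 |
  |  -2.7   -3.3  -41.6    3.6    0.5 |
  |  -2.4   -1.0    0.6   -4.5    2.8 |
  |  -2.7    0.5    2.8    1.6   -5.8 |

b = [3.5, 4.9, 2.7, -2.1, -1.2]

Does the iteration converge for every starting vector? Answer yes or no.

yes

Write A = D+L+U with D = diag(-31.3, 39.6, -41.6, -4.5, -5.8).
T_J = -D⁻¹(L+U): T[2,3] = -(3.6)/(-41.6) = +0.0865; T[2,2] = 0.
  T[0,:] = [+0.0000 -0.0288 -0.0767 +0.1278 -0.0096]
  T[1,:] = [-0.0202 +0.0000 +0.0429 +0.0985 +0.0808]
  T[2,:] = [-0.0649 -0.0793 +0.0000 +0.0865 +0.0120]
  T[3,:] = [-0.5333 -0.2222 +0.1333 +0.0000 +0.6222]
  T[4,:] = [-0.4655 +0.0862 +0.4828 +0.2759 +0.0000]
|eigenvalues of T|: 0.3624, 0.2531, 0.2531, 0.1226, 0.1226.
ρ(T) = max|λ| = 0.3624; 0.3624 < 1, so it converges for any x₀.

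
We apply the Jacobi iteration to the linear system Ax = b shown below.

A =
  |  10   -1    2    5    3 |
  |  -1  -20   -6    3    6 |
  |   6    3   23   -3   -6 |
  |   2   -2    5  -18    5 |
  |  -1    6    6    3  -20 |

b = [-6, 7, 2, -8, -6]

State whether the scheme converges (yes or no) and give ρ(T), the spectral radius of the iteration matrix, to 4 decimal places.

Write A = D+L+U with D = diag(10, -20, 23, -18, -20).
Jacobi: T = -D⁻¹(L+U), T[1,2] = -(-6)/(-20) = -0.3000; T[1,1] = 0.
  T[0,:] = [+0.0000  +0.1000  -0.2000  -0.5000  -0.3000]
  T[1,:] = [-0.0500  +0.0000  -0.3000  +0.1500  +0.3000]
  T[2,:] = [-0.2609  -0.1304  +0.0000  +0.1304  +0.2609]
  T[3,:] = [+0.1111  -0.1111  +0.2778  +0.0000  +0.2778]
  T[4,:] = [-0.0500  +0.3000  +0.3000  +0.1500  +0.0000]
eigenvalue magnitudes: 0.5965, 0.4920, 0.3417, 0.3417, 0.2484.
ρ = 0.5965; 0.5965 < 1: convergent.

yes, ρ = 0.5965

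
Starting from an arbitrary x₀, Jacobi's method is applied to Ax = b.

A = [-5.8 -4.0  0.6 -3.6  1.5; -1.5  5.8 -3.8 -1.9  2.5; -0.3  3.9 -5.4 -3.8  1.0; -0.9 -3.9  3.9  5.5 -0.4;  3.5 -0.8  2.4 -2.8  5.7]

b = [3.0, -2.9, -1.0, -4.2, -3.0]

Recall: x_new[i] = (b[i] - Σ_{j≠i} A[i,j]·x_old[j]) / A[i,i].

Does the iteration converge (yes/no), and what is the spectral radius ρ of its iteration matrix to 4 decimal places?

no, ρ = 1.2563

Let D = diag(-5.8, 5.8, -5.4, 5.5, 5.7); L, U the strict triangles.
T_J = -D⁻¹(L+U): T[2,4] = -(1)/(-5.4) = +0.1852; T[2,2] = 0.
  T[0,:] = [+0.0000  -0.6897  +0.1034  -0.6207  +0.2586]
  T[1,:] = [+0.2586  +0.0000  +0.6552  +0.3276  -0.4310]
  T[2,:] = [-0.0556  +0.7222  +0.0000  -0.7037  +0.1852]
  T[3,:] = [+0.1636  +0.7091  -0.7091  +0.0000  +0.0727]
  T[4,:] = [-0.6140  +0.1404  -0.4211  +0.4912  +0.0000]
|eigenvalues of T|: 1.2563, 0.7767, 0.7767, 0.7538, 0.1011.
ρ(T) = max|λ| = 1.2563; 1.2563 > 1: divergent.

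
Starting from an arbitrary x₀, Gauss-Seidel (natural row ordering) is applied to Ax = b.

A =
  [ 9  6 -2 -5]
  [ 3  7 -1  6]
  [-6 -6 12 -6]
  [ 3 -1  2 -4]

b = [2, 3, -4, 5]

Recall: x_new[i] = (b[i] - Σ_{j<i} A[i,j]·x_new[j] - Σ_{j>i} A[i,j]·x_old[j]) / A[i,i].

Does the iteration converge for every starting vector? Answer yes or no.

Diagonal D = diag(9, 7, 12, -4); L, U strict lower/upper.
Gauss-Seidel: T = -(D+L)⁻¹U, row 0 first, T[0,3] = -(-5)/(9) = +0.5556; later rows by forward substitution.
  T[0,:] = [+0.0000 -0.6667 +0.2222 +0.5556]
  T[1,:] = [+0.0000 +0.2857 +0.0476 -1.0952]
  T[2,:] = [+0.0000 -0.1905 +0.1349 +0.2302]
  T[3,:] = [+0.0000 -0.6667 +0.2222 +0.8056]
|eigenvalues of T|: 1.4771, 0.3253, 0.0743, 0.0000.
ρ = 1.4771; 1.4771 > 1: divergent.

no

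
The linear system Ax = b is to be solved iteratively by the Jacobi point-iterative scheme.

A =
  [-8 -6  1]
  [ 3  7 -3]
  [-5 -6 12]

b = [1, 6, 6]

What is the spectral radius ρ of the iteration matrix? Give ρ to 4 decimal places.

Split A = D + L + U, D = diag(-8, 7, 12).
Jacobi T = -D⁻¹(L+U): T[2,0] = -(-5)/(12) = +0.4167; T[2,2] = 0.
  T[0,:] = [+0.0000, -0.7500, +0.1250]
  T[1,:] = [-0.4286, +0.0000, +0.4286]
  T[2,:] = [+0.4167, +0.5000, +0.0000]
|λ(T)| sorted: 0.8780, 0.5373, 0.3407.
ρ(T) = max|λ| = 0.8780; 0.8780 < 1 ⇒ converges.

0.8780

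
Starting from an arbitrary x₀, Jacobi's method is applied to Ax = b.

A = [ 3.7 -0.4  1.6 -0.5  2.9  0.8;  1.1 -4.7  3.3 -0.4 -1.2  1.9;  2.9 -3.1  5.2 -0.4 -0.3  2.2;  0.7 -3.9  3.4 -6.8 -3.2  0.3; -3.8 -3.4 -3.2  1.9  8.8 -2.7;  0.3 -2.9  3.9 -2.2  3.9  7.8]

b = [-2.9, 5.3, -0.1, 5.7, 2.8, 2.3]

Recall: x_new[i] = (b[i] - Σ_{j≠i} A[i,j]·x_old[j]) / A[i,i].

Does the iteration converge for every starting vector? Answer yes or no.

no

Split A = D + L + U, D = diag(3.7, -4.7, 5.2, -6.8, 8.8, 7.8).
Jacobi T = -D⁻¹(L+U): T[2,1] = -(-3.1)/(5.2) = +0.5962; T[2,2] = 0.
  T[0,:] = [+0.0000, +0.1081, -0.4324, +0.1351, -0.7838, -0.2162]
  T[1,:] = [+0.2340, +0.0000, +0.7021, -0.0851, -0.2553, +0.4043]
  T[2,:] = [-0.5577, +0.5962, +0.0000, +0.0769, +0.0577, -0.4231]
  T[3,:] = [+0.1029, -0.5735, +0.5000, +0.0000, -0.4706, +0.0441]
  T[4,:] = [+0.4318, +0.3864, +0.3636, -0.2159, +0.0000, +0.3068]
  T[5,:] = [-0.0385, +0.3718, -0.5000, +0.2821, -0.5000, +0.0000]
eigenvalue magnitudes: 1.2688, 0.7694, 0.6895, 0.6895, 0.1546, 0.1546.
spectral radius ρ = 1.2688; 1.2688 > 1: divergent.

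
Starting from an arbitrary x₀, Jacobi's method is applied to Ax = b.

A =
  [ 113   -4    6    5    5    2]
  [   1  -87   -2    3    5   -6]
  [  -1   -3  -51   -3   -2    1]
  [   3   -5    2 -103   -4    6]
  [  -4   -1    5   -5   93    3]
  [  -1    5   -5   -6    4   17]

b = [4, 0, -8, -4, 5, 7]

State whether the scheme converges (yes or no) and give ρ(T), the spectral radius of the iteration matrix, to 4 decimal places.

yes, ρ = 0.2453

Let D = diag(113, -87, -51, -103, 93, 17); L, U the strict triangles.
T_J = -D⁻¹(L+U): T[1,3] = -(3)/(-87) = +0.0345; T[1,1] = 0.
  T[0,:] = [+0.0000, +0.0354, -0.0531, -0.0442, -0.0442, -0.0177]
  T[1,:] = [+0.0115, +0.0000, -0.0230, +0.0345, +0.0575, -0.0690]
  T[2,:] = [-0.0196, -0.0588, +0.0000, -0.0588, -0.0392, +0.0196]
  T[3,:] = [+0.0291, -0.0485, +0.0194, +0.0000, -0.0388, +0.0583]
  T[4,:] = [+0.0430, +0.0108, -0.0538, +0.0538, +0.0000, -0.0323]
  T[5,:] = [+0.0588, -0.2941, +0.2941, +0.3529, -0.2353, +0.0000]
|λ(T)| sorted: 0.2453, 0.2027, 0.0515, 0.0515, 0.0472, 0.0472.
spectral radius ρ = 0.2453; 0.2453 < 1, so it converges for any x₀.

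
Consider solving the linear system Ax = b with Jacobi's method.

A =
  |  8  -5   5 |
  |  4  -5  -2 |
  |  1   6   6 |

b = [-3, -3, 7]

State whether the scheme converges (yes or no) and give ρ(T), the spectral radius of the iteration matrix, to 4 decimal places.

Diagonal D = diag(8, -5, 6); L, U strict lower/upper.
Jacobi T = -D⁻¹(L+U): T[2,1] = -(6)/(6) = -1.0000; T[2,2] = 0.
  T[0,:] = [+0.0000, +0.6250, -0.6250]
  T[1,:] = [+0.8000, +0.0000, -0.4000]
  T[2,:] = [-0.1667, -1.0000, +0.0000]
eigenvalue magnitudes: 1.2056, 0.6703, 0.6703.
spectral radius ρ = 1.2056; 1.2056 > 1 ⇒ diverges.

no, ρ = 1.2056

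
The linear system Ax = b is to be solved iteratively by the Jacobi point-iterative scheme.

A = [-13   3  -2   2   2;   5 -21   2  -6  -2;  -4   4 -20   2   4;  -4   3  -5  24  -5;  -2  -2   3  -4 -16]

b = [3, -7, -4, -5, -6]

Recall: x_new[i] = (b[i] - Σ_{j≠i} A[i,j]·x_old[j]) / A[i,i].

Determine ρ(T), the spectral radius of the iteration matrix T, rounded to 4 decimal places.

A = D + L + U where D = diag(-13, -21, -20, 24, -16).
Jacobi T = -D⁻¹(L+U): T[2,4] = -(4)/(-20) = +0.2000; T[2,2] = 0.
  T[0,:] = [+0.0000 +0.2308 -0.1538 +0.1538 +0.1538]
  T[1,:] = [+0.2381 +0.0000 +0.0952 -0.2857 -0.0952]
  T[2,:] = [-0.2000 +0.2000 +0.0000 +0.1000 +0.2000]
  T[3,:] = [+0.1667 -0.1250 +0.2083 +0.0000 +0.2083]
  T[4,:] = [-0.1250 -0.1250 +0.1875 -0.2500 +0.0000]
|eigenvalues of T|: 0.5790, 0.2659, 0.2659, 0.2563, 0.0654.
spectral radius ρ = 0.5790; 0.5790 < 1, so it converges for any x₀.

0.5790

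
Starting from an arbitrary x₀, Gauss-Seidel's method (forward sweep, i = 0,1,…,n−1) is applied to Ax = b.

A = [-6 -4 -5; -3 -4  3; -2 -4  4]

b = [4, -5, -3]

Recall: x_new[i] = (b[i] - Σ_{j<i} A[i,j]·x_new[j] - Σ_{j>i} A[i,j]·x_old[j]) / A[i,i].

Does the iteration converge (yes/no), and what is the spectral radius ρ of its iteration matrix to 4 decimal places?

no, ρ = 1.2599

Let D = diag(-6, -4, 4); L, U the strict triangles.
T_GS = -(D+L)⁻¹U: row 0 first, T[0,1] = -(-4)/(-6) = -0.6667; later rows by forward substitution.
  T[0,:] = [+0.0000 -0.6667 -0.8333]
  T[1,:] = [+0.0000 +0.5000 +1.3750]
  T[2,:] = [+0.0000 +0.1667 +0.9583]
|eigenvalues of T|: 1.2599, 0.1984, 0.0000.
ρ(T) = max|λ| = 1.2599; 1.2599 > 1: divergent.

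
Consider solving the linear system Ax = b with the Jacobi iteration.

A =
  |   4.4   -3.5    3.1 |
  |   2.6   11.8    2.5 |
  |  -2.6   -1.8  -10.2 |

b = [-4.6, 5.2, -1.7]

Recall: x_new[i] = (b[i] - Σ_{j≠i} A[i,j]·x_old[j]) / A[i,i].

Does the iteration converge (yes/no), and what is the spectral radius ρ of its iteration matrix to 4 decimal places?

Split A = D + L + U, D = diag(4.4, 11.8, -10.2).
T_J = -D⁻¹(L+U): T[2,1] = -(-1.8)/(-10.2) = -0.1765; T[2,2] = 0.
  T[0,:] = [+0.0000 +0.7955 -0.7045]
  T[1,:] = [-0.2203 +0.0000 -0.2119]
  T[2,:] = [-0.2549 -0.1765 +0.0000]
|λ(T)| sorted: 0.3046, 0.2260, 0.2260.
spectral radius ρ = 0.3046; 0.3046 < 1, so it converges for any x₀.

yes, ρ = 0.3046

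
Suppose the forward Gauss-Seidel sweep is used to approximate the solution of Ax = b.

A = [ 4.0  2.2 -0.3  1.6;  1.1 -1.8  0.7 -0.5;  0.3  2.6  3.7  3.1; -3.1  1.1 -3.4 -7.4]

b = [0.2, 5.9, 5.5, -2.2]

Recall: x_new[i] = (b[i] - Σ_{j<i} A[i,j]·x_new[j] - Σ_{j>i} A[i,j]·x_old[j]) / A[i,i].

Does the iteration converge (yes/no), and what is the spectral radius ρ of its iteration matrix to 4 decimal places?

yes, ρ = 0.6732

Write A = D+L+U with D = diag(4, -1.8, 3.7, -7.4).
GS T = -(D+L)⁻¹U: row 0 first, T[0,2] = -(-0.3)/(4) = +0.0750; later rows by forward substitution.
  T[0,:] = [+0.0000, -0.5500, +0.0750, -0.4000]
  T[1,:] = [+0.0000, -0.3361, +0.4347, -0.5222]
  T[2,:] = [+0.0000, +0.2808, -0.3116, -0.4384]
  T[3,:] = [+0.0000, +0.0514, +0.1764, +0.2914]
eigenvalue magnitudes: 0.6732, 0.3339, 0.3339, 0.0000.
ρ = 0.6732; 0.6732 < 1 ⇒ converges.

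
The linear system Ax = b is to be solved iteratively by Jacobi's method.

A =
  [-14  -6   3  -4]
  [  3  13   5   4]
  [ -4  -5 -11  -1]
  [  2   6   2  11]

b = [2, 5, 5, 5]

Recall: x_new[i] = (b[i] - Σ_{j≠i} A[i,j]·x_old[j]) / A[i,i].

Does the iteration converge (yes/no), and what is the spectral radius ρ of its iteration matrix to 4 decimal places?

yes, ρ = 0.8204

Diagonal D = diag(-14, 13, -11, 11); L, U strict lower/upper.
Jacobi T = -D⁻¹(L+U): T[2,1] = -(-5)/(-11) = -0.4545; T[2,2] = 0.
  T[0,:] = [+0.0000, -0.4286, +0.2143, -0.2857]
  T[1,:] = [-0.2308, +0.0000, -0.3846, -0.3077]
  T[2,:] = [-0.3636, -0.4545, +0.0000, -0.0909]
  T[3,:] = [-0.1818, -0.5455, -0.1818, +0.0000]
moduli |λ_i(T)| = 0.8204, 0.5002, 0.2842, 0.2842.
ρ = 0.8204; 0.8204 < 1, so it converges for any x₀.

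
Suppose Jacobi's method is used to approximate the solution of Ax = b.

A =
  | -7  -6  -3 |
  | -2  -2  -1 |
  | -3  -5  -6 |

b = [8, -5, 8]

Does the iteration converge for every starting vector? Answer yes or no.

no

Diagonal D = diag(-7, -2, -6); L, U strict lower/upper.
Jacobi T = -D⁻¹(L+U): T[0,1] = -(-6)/(-7) = -0.8571; T[0,0] = 0.
  T[0,:] = [+0.0000, -0.8571, -0.4286]
  T[1,:] = [-1.0000, +0.0000, -0.5000]
  T[2,:] = [-0.5000, -0.8333, +0.0000]
|roots of det(T-λI)|: 1.3793, 0.9372, 0.4420.
ρ = 1.3793; 1.3793 > 1, so it fails to converge.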